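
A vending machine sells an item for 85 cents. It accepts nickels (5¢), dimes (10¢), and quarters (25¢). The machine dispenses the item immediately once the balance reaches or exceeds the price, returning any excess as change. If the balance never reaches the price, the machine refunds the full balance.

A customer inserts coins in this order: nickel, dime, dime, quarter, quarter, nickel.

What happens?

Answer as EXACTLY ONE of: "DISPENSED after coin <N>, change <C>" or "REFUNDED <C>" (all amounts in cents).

Price: 85¢
Coin 1 (nickel, 5¢): balance = 5¢
Coin 2 (dime, 10¢): balance = 15¢
Coin 3 (dime, 10¢): balance = 25¢
Coin 4 (quarter, 25¢): balance = 50¢
Coin 5 (quarter, 25¢): balance = 75¢
Coin 6 (nickel, 5¢): balance = 80¢
All coins inserted, balance 80¢ < price 85¢ → REFUND 80¢

Answer: REFUNDED 80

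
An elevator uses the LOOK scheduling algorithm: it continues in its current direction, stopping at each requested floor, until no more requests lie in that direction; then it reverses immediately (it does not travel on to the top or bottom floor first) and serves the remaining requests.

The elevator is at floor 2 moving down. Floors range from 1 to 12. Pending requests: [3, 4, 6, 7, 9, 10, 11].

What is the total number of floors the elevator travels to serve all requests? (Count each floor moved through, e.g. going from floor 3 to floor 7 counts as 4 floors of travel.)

Start at floor 2 moving down, LOOK stop order: [3, 4, 6, 7, 9, 10, 11]
  2 → 3: |3-2| = 1, total = 1
  3 → 4: |4-3| = 1, total = 2
  4 → 6: |6-4| = 2, total = 4
  6 → 7: |7-6| = 1, total = 5
  7 → 9: |9-7| = 2, total = 7
  9 → 10: |10-9| = 1, total = 8
  10 → 11: |11-10| = 1, total = 9

Answer: 9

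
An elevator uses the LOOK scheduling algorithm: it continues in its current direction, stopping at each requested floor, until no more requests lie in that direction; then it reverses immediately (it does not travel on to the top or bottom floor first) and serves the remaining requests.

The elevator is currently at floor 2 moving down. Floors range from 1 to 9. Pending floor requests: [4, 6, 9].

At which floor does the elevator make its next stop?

Answer: 4

Derivation:
Current floor: 2, direction: down
Requests above: [4, 6, 9]
Requests below: []
Moving down but no requests below → reverse; nearest above is min([4, 6, 9]) = 4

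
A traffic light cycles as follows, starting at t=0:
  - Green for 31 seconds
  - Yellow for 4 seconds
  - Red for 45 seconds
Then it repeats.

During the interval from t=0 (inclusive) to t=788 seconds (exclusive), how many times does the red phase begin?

Answer: 10

Derivation:
Cycle = 31+4+45 = 80s
red phase starts at t = k*80 + 35 for k=0,1,2,...
Need k*80+35 < 788 → k < 9.412
k ∈ {0, ..., 9} → 10 starts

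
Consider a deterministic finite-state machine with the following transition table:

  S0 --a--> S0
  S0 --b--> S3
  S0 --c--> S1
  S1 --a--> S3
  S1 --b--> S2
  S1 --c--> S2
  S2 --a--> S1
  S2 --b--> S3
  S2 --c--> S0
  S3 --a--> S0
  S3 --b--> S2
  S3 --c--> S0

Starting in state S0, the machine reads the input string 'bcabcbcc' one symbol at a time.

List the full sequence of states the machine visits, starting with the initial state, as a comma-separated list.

Start: S0
  read 'b': S0 --b--> S3
  read 'c': S3 --c--> S0
  read 'a': S0 --a--> S0
  read 'b': S0 --b--> S3
  read 'c': S3 --c--> S0
  read 'b': S0 --b--> S3
  read 'c': S3 --c--> S0
  read 'c': S0 --c--> S1

Answer: S0, S3, S0, S0, S3, S0, S3, S0, S1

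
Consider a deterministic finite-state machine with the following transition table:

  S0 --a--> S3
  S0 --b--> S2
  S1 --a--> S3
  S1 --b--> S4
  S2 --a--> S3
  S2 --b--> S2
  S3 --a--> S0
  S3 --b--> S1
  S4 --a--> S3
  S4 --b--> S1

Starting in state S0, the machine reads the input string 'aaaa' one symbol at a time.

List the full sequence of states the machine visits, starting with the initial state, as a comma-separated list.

Answer: S0, S3, S0, S3, S0

Derivation:
Start: S0
  read 'a': S0 --a--> S3
  read 'a': S3 --a--> S0
  read 'a': S0 --a--> S3
  read 'a': S3 --a--> S0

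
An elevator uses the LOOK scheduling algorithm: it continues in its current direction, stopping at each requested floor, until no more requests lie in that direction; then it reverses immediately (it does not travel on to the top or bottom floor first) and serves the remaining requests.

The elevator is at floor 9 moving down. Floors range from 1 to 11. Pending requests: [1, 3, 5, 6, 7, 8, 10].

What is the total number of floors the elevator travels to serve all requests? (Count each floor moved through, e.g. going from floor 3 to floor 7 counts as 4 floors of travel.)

Answer: 17

Derivation:
Start at floor 9 moving down, LOOK stop order: [8, 7, 6, 5, 3, 1, 10]
  9 → 8: |8-9| = 1, total = 1
  8 → 7: |7-8| = 1, total = 2
  7 → 6: |6-7| = 1, total = 3
  6 → 5: |5-6| = 1, total = 4
  5 → 3: |3-5| = 2, total = 6
  3 → 1: |1-3| = 2, total = 8
  1 → 10: |10-1| = 9, total = 17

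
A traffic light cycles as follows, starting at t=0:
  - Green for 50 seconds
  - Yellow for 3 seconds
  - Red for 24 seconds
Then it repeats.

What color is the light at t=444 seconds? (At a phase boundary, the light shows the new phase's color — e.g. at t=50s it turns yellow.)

Cycle length = 50 + 3 + 24 = 77s
t = 444, phase_t = 444 mod 77 = 59
59 >= 53 → RED

Answer: red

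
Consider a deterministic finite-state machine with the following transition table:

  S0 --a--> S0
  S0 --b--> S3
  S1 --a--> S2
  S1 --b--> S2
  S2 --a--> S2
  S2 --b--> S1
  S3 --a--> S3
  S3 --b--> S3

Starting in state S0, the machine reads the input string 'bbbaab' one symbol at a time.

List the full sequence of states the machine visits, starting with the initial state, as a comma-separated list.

Answer: S0, S3, S3, S3, S3, S3, S3

Derivation:
Start: S0
  read 'b': S0 --b--> S3
  read 'b': S3 --b--> S3
  read 'b': S3 --b--> S3
  read 'a': S3 --a--> S3
  read 'a': S3 --a--> S3
  read 'b': S3 --b--> S3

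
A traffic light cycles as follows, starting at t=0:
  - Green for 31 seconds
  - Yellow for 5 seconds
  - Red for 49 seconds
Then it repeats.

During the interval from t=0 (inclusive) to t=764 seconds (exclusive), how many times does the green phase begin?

Answer: 9

Derivation:
Cycle = 31+5+49 = 85s
green phase starts at t = k*85 + 0 for k=0,1,2,...
Need k*85+0 < 764 → k < 8.988
k ∈ {0, ..., 8} → 9 starts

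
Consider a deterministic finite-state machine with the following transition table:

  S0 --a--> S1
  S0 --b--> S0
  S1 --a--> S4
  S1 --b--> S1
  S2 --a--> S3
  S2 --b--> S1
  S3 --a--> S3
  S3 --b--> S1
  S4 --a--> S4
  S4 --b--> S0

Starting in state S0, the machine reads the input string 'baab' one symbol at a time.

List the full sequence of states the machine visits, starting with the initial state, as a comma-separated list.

Answer: S0, S0, S1, S4, S0

Derivation:
Start: S0
  read 'b': S0 --b--> S0
  read 'a': S0 --a--> S1
  read 'a': S1 --a--> S4
  read 'b': S4 --b--> S0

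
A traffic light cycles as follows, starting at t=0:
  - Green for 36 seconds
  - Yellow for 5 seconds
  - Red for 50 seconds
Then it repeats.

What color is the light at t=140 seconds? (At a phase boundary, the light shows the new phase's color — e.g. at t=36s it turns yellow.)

Answer: red

Derivation:
Cycle length = 36 + 5 + 50 = 91s
t = 140, phase_t = 140 mod 91 = 49
49 >= 41 → RED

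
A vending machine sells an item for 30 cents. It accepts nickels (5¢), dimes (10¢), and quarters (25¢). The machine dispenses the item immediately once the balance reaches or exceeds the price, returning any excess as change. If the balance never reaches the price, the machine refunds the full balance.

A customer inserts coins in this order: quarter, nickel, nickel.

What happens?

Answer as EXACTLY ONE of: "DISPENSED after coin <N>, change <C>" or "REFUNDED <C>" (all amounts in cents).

Price: 30¢
Coin 1 (quarter, 25¢): balance = 25¢
Coin 2 (nickel, 5¢): balance = 30¢
  → balance >= price → DISPENSE, change = 30 - 30 = 0¢

Answer: DISPENSED after coin 2, change 0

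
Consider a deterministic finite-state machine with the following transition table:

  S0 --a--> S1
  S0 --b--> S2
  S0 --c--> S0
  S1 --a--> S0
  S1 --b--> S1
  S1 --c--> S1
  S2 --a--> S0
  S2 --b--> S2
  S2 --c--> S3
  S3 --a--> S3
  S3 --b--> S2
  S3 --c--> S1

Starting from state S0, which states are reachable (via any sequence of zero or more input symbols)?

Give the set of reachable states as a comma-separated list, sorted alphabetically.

Answer: S0, S1, S2, S3

Derivation:
BFS from S0:
  visit S0: S0--a-->S1 (new), S0--b-->S2 (new), S0--c-->S0 (seen)
  visit S1: S1--a-->S0 (seen), S1--b-->S1 (seen), S1--c-->S1 (seen)
  visit S2: S2--a-->S0 (seen), S2--b-->S2 (seen), S2--c-->S3 (new)
  visit S3: S3--a-->S3 (seen), S3--b-->S2 (seen), S3--c-->S1 (seen)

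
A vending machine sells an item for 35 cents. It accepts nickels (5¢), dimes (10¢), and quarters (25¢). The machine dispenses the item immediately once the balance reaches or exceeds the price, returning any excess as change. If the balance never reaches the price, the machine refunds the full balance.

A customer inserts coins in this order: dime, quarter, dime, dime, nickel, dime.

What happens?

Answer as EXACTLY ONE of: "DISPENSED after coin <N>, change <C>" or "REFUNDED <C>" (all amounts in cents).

Price: 35¢
Coin 1 (dime, 10¢): balance = 10¢
Coin 2 (quarter, 25¢): balance = 35¢
  → balance >= price → DISPENSE, change = 35 - 35 = 0¢

Answer: DISPENSED after coin 2, change 0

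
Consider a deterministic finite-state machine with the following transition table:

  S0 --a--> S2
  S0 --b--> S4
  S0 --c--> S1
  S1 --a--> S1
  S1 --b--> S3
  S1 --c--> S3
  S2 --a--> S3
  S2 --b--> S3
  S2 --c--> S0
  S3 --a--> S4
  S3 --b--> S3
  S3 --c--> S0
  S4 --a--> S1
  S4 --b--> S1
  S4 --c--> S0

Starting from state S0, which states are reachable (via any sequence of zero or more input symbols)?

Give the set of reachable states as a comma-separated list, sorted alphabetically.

BFS from S0:
  visit S0: S0--a-->S2 (new), S0--b-->S4 (new), S0--c-->S1 (new)
  visit S2: S2--a-->S3 (new), S2--b-->S3 (seen), S2--c-->S0 (seen)
  visit S4: S4--a-->S1 (seen), S4--b-->S1 (seen), S4--c-->S0 (seen)
  visit S1: S1--a-->S1 (seen), S1--b-->S3 (seen), S1--c-->S3 (seen)
  visit S3: S3--a-->S4 (seen), S3--b-->S3 (seen), S3--c-->S0 (seen)

Answer: S0, S1, S2, S3, S4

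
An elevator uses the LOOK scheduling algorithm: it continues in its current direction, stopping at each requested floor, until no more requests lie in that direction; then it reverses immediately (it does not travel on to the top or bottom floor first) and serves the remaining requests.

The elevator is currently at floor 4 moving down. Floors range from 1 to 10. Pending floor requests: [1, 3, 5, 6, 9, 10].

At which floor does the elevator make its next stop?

Current floor: 4, direction: down
Requests above: [5, 6, 9, 10]
Requests below: [1, 3]
Moving down and requests lie below → nearest below is max([1, 3]) = 3

Answer: 3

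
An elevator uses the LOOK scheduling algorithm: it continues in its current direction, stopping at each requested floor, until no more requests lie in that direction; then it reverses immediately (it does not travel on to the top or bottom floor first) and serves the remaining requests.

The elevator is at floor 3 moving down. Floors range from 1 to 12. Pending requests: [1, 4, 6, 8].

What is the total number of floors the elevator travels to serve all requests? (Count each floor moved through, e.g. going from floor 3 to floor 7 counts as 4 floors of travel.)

Start at floor 3 moving down, LOOK stop order: [1, 4, 6, 8]
  3 → 1: |1-3| = 2, total = 2
  1 → 4: |4-1| = 3, total = 5
  4 → 6: |6-4| = 2, total = 7
  6 → 8: |8-6| = 2, total = 9

Answer: 9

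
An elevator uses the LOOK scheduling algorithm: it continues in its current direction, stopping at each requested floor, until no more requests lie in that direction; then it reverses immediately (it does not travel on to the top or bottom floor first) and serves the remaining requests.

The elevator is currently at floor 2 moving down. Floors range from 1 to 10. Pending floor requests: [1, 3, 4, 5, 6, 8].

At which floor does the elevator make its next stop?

Answer: 1

Derivation:
Current floor: 2, direction: down
Requests above: [3, 4, 5, 6, 8]
Requests below: [1]
Moving down and requests lie below → nearest below is max([1]) = 1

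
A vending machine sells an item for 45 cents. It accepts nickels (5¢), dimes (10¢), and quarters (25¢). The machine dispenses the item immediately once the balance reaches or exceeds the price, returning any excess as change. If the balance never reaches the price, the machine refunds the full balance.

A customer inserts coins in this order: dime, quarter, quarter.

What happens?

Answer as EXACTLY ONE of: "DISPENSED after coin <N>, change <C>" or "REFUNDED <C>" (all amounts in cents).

Price: 45¢
Coin 1 (dime, 10¢): balance = 10¢
Coin 2 (quarter, 25¢): balance = 35¢
Coin 3 (quarter, 25¢): balance = 60¢
  → balance >= price → DISPENSE, change = 60 - 45 = 15¢

Answer: DISPENSED after coin 3, change 15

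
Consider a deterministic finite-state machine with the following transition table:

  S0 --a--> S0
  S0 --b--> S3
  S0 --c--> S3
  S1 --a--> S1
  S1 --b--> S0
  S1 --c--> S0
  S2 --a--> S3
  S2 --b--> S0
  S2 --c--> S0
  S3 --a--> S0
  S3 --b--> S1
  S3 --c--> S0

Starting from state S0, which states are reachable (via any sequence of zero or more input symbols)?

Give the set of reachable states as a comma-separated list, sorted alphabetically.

BFS from S0:
  visit S0: S0--a-->S0 (seen), S0--b-->S3 (new), S0--c-->S3 (seen)
  visit S3: S3--a-->S0 (seen), S3--b-->S1 (new), S3--c-->S0 (seen)
  visit S1: S1--a-->S1 (seen), S1--b-->S0 (seen), S1--c-->S0 (seen)

Answer: S0, S1, S3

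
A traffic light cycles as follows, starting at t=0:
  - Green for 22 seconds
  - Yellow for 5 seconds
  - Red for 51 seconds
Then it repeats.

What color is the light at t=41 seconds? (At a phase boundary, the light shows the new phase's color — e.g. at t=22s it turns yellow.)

Cycle length = 22 + 5 + 51 = 78s
t = 41, phase_t = 41 mod 78 = 41
41 >= 27 → RED

Answer: red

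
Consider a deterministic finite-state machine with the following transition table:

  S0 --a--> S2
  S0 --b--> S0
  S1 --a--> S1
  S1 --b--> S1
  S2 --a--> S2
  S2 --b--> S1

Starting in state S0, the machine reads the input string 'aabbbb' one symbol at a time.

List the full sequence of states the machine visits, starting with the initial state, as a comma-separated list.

Start: S0
  read 'a': S0 --a--> S2
  read 'a': S2 --a--> S2
  read 'b': S2 --b--> S1
  read 'b': S1 --b--> S1
  read 'b': S1 --b--> S1
  read 'b': S1 --b--> S1

Answer: S0, S2, S2, S1, S1, S1, S1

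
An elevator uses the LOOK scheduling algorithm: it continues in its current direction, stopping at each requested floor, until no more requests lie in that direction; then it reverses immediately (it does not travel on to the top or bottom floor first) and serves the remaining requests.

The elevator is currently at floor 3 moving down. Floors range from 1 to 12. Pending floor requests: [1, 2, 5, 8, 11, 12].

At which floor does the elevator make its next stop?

Answer: 2

Derivation:
Current floor: 3, direction: down
Requests above: [5, 8, 11, 12]
Requests below: [1, 2]
Moving down and requests lie below → nearest below is max([1, 2]) = 2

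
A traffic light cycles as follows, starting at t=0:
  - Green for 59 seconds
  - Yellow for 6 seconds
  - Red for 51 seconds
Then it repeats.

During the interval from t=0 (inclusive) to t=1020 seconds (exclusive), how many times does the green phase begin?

Answer: 9

Derivation:
Cycle = 59+6+51 = 116s
green phase starts at t = k*116 + 0 for k=0,1,2,...
Need k*116+0 < 1020 → k < 8.793
k ∈ {0, ..., 8} → 9 starts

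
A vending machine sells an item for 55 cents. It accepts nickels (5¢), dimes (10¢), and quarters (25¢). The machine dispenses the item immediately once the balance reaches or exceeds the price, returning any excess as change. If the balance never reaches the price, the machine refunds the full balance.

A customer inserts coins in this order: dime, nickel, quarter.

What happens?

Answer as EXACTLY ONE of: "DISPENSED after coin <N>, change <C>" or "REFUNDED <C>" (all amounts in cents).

Price: 55¢
Coin 1 (dime, 10¢): balance = 10¢
Coin 2 (nickel, 5¢): balance = 15¢
Coin 3 (quarter, 25¢): balance = 40¢
All coins inserted, balance 40¢ < price 55¢ → REFUND 40¢

Answer: REFUNDED 40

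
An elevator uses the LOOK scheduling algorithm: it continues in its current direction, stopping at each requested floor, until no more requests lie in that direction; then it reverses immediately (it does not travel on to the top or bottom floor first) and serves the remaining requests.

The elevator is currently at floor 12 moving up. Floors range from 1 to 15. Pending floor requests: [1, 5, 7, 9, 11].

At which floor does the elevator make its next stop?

Current floor: 12, direction: up
Requests above: []
Requests below: [1, 5, 7, 9, 11]
Moving up but no requests above → reverse; nearest below is max([1, 5, 7, 9, 11]) = 11

Answer: 11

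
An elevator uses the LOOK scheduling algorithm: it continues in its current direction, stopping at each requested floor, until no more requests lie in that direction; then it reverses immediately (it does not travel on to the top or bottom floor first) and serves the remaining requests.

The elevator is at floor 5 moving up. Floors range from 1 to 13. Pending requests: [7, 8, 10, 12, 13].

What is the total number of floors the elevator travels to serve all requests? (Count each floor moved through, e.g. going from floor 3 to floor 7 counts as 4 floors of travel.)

Answer: 8

Derivation:
Start at floor 5 moving up, LOOK stop order: [7, 8, 10, 12, 13]
  5 → 7: |7-5| = 2, total = 2
  7 → 8: |8-7| = 1, total = 3
  8 → 10: |10-8| = 2, total = 5
  10 → 12: |12-10| = 2, total = 7
  12 → 13: |13-12| = 1, total = 8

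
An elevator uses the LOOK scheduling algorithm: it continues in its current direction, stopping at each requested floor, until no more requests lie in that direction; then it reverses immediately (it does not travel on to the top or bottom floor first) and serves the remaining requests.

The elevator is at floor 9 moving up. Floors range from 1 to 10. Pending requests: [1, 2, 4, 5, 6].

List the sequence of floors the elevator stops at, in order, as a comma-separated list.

Answer: 6, 5, 4, 2, 1

Derivation:
Current: 9, moving UP
Serve above first (ascending): []
Then reverse, serve below (descending): [6, 5, 4, 2, 1]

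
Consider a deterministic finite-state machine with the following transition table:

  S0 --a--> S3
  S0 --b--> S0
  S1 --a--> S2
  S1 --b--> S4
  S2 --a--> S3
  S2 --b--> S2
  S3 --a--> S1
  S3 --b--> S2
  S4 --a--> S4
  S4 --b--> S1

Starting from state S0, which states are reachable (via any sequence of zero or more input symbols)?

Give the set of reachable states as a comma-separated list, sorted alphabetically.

Answer: S0, S1, S2, S3, S4

Derivation:
BFS from S0:
  visit S0: S0--a-->S3 (new), S0--b-->S0 (seen)
  visit S3: S3--a-->S1 (new), S3--b-->S2 (new)
  visit S1: S1--a-->S2 (seen), S1--b-->S4 (new)
  visit S2: S2--a-->S3 (seen), S2--b-->S2 (seen)
  visit S4: S4--a-->S4 (seen), S4--b-->S1 (seen)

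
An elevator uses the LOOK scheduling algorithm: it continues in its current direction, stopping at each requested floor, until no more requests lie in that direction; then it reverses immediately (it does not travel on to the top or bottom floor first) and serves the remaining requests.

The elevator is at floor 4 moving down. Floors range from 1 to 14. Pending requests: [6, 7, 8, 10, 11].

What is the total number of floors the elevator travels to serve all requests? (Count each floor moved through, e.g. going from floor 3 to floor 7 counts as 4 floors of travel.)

Answer: 7

Derivation:
Start at floor 4 moving down, LOOK stop order: [6, 7, 8, 10, 11]
  4 → 6: |6-4| = 2, total = 2
  6 → 7: |7-6| = 1, total = 3
  7 → 8: |8-7| = 1, total = 4
  8 → 10: |10-8| = 2, total = 6
  10 → 11: |11-10| = 1, total = 7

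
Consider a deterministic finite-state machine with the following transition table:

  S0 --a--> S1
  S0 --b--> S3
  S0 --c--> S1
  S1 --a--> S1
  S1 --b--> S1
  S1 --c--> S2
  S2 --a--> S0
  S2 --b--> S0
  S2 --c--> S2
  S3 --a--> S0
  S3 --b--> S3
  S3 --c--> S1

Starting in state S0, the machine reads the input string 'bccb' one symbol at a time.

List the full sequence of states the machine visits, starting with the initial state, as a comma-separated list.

Answer: S0, S3, S1, S2, S0

Derivation:
Start: S0
  read 'b': S0 --b--> S3
  read 'c': S3 --c--> S1
  read 'c': S1 --c--> S2
  read 'b': S2 --b--> S0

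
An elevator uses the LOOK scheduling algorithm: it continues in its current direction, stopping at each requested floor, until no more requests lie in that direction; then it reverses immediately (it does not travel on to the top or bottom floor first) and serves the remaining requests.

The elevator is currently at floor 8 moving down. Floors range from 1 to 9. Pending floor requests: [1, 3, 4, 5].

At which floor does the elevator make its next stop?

Current floor: 8, direction: down
Requests above: []
Requests below: [1, 3, 4, 5]
Moving down and requests lie below → nearest below is max([1, 3, 4, 5]) = 5

Answer: 5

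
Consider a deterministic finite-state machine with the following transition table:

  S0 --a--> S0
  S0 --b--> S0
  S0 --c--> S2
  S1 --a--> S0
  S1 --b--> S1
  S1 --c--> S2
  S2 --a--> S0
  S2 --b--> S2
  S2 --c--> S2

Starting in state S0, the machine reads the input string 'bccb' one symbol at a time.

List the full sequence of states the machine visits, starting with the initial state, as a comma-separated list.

Answer: S0, S0, S2, S2, S2

Derivation:
Start: S0
  read 'b': S0 --b--> S0
  read 'c': S0 --c--> S2
  read 'c': S2 --c--> S2
  read 'b': S2 --b--> S2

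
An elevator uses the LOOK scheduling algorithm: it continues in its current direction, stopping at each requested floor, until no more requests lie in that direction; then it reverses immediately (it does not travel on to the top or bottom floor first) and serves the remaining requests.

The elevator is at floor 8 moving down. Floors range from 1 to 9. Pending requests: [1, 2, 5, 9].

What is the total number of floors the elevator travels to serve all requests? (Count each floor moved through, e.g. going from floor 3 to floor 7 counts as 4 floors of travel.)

Start at floor 8 moving down, LOOK stop order: [5, 2, 1, 9]
  8 → 5: |5-8| = 3, total = 3
  5 → 2: |2-5| = 3, total = 6
  2 → 1: |1-2| = 1, total = 7
  1 → 9: |9-1| = 8, total = 15

Answer: 15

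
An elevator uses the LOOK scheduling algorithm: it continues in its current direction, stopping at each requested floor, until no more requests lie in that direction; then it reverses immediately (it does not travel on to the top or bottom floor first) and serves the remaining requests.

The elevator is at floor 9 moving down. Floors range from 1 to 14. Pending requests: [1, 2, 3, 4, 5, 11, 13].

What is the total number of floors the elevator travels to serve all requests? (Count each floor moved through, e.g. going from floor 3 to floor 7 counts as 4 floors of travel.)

Answer: 20

Derivation:
Start at floor 9 moving down, LOOK stop order: [5, 4, 3, 2, 1, 11, 13]
  9 → 5: |5-9| = 4, total = 4
  5 → 4: |4-5| = 1, total = 5
  4 → 3: |3-4| = 1, total = 6
  3 → 2: |2-3| = 1, total = 7
  2 → 1: |1-2| = 1, total = 8
  1 → 11: |11-1| = 10, total = 18
  11 → 13: |13-11| = 2, total = 20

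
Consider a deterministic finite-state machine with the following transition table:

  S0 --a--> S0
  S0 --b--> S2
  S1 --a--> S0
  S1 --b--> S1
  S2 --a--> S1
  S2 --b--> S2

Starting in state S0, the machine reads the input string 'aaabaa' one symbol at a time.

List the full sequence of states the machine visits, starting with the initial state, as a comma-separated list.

Start: S0
  read 'a': S0 --a--> S0
  read 'a': S0 --a--> S0
  read 'a': S0 --a--> S0
  read 'b': S0 --b--> S2
  read 'a': S2 --a--> S1
  read 'a': S1 --a--> S0

Answer: S0, S0, S0, S0, S2, S1, S0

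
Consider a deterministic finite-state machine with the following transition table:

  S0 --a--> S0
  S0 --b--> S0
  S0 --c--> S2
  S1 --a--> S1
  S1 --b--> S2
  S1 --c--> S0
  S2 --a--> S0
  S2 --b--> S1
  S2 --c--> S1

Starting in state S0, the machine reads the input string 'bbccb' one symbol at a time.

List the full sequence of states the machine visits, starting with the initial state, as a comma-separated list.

Answer: S0, S0, S0, S2, S1, S2

Derivation:
Start: S0
  read 'b': S0 --b--> S0
  read 'b': S0 --b--> S0
  read 'c': S0 --c--> S2
  read 'c': S2 --c--> S1
  read 'b': S1 --b--> S2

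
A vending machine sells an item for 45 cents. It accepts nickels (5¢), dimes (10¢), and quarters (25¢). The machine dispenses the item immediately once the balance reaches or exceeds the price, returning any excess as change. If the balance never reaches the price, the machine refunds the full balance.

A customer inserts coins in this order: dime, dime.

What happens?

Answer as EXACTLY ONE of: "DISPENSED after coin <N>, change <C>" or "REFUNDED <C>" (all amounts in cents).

Price: 45¢
Coin 1 (dime, 10¢): balance = 10¢
Coin 2 (dime, 10¢): balance = 20¢
All coins inserted, balance 20¢ < price 45¢ → REFUND 20¢

Answer: REFUNDED 20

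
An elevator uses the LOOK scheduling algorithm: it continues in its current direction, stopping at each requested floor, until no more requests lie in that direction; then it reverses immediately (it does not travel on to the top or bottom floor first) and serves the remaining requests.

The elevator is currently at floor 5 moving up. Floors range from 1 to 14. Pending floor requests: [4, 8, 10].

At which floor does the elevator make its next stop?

Current floor: 5, direction: up
Requests above: [8, 10]
Requests below: [4]
Moving up and requests lie above → nearest above is min([8, 10]) = 8

Answer: 8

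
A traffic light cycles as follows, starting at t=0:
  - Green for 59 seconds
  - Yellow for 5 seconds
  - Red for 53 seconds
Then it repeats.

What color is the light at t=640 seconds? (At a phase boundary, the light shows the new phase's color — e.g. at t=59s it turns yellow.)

Answer: green

Derivation:
Cycle length = 59 + 5 + 53 = 117s
t = 640, phase_t = 640 mod 117 = 55
55 < 59 (green end) → GREEN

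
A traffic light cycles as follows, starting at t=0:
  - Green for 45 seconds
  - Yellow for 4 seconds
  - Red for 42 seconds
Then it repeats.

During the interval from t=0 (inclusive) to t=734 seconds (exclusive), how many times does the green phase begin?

Cycle = 45+4+42 = 91s
green phase starts at t = k*91 + 0 for k=0,1,2,...
Need k*91+0 < 734 → k < 8.066
k ∈ {0, ..., 8} → 9 starts

Answer: 9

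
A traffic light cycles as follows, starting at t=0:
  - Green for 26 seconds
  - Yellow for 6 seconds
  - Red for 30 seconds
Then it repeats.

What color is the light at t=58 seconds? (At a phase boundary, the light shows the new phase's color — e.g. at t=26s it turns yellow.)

Answer: red

Derivation:
Cycle length = 26 + 6 + 30 = 62s
t = 58, phase_t = 58 mod 62 = 58
58 >= 32 → RED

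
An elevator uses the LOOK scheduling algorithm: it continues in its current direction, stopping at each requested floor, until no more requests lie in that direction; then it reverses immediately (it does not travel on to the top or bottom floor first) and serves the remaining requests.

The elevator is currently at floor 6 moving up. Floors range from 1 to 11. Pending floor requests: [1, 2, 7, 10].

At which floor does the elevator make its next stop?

Current floor: 6, direction: up
Requests above: [7, 10]
Requests below: [1, 2]
Moving up and requests lie above → nearest above is min([7, 10]) = 7

Answer: 7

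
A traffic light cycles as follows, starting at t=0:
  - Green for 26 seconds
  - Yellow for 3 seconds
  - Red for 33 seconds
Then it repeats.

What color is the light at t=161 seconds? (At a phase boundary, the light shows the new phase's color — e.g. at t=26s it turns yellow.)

Cycle length = 26 + 3 + 33 = 62s
t = 161, phase_t = 161 mod 62 = 37
37 >= 29 → RED

Answer: red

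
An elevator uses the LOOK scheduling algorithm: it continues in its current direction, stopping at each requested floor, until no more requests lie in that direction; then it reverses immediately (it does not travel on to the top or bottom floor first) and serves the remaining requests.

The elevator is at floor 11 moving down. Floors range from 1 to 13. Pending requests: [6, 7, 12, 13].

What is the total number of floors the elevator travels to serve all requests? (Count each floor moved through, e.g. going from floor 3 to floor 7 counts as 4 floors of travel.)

Start at floor 11 moving down, LOOK stop order: [7, 6, 12, 13]
  11 → 7: |7-11| = 4, total = 4
  7 → 6: |6-7| = 1, total = 5
  6 → 12: |12-6| = 6, total = 11
  12 → 13: |13-12| = 1, total = 12

Answer: 12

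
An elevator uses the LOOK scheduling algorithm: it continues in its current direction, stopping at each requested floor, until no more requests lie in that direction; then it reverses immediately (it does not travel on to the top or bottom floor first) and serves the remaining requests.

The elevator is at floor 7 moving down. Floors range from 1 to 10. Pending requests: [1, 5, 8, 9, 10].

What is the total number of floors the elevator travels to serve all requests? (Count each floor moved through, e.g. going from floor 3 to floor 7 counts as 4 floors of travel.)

Answer: 15

Derivation:
Start at floor 7 moving down, LOOK stop order: [5, 1, 8, 9, 10]
  7 → 5: |5-7| = 2, total = 2
  5 → 1: |1-5| = 4, total = 6
  1 → 8: |8-1| = 7, total = 13
  8 → 9: |9-8| = 1, total = 14
  9 → 10: |10-9| = 1, total = 15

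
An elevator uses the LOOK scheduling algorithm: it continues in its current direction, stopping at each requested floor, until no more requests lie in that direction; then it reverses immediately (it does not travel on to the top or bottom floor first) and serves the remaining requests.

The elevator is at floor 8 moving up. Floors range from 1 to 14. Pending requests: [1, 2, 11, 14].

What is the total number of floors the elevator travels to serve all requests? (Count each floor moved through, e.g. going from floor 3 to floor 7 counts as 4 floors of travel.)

Answer: 19

Derivation:
Start at floor 8 moving up, LOOK stop order: [11, 14, 2, 1]
  8 → 11: |11-8| = 3, total = 3
  11 → 14: |14-11| = 3, total = 6
  14 → 2: |2-14| = 12, total = 18
  2 → 1: |1-2| = 1, total = 19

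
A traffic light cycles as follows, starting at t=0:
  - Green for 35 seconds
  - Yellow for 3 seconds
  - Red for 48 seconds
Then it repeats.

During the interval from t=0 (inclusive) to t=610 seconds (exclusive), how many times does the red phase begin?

Answer: 7

Derivation:
Cycle = 35+3+48 = 86s
red phase starts at t = k*86 + 38 for k=0,1,2,...
Need k*86+38 < 610 → k < 6.651
k ∈ {0, ..., 6} → 7 starts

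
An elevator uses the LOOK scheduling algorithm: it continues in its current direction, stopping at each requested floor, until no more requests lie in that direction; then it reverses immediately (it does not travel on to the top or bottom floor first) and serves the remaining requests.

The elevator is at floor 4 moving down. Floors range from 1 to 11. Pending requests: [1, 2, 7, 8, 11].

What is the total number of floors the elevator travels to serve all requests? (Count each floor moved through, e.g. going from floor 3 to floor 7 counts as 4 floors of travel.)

Start at floor 4 moving down, LOOK stop order: [2, 1, 7, 8, 11]
  4 → 2: |2-4| = 2, total = 2
  2 → 1: |1-2| = 1, total = 3
  1 → 7: |7-1| = 6, total = 9
  7 → 8: |8-7| = 1, total = 10
  8 → 11: |11-8| = 3, total = 13

Answer: 13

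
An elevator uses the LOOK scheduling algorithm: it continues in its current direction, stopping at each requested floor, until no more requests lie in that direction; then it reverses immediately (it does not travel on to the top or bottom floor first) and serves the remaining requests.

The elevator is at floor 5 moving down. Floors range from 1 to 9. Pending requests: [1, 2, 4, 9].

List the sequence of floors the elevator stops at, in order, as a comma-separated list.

Answer: 4, 2, 1, 9

Derivation:
Current: 5, moving DOWN
Serve below first (descending): [4, 2, 1]
Then reverse, serve above (ascending): [9]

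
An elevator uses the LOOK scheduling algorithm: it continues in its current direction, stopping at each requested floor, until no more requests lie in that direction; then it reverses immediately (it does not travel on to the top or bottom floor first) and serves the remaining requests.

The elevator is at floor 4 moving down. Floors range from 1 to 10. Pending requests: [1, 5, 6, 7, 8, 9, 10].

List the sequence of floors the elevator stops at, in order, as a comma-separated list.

Current: 4, moving DOWN
Serve below first (descending): [1]
Then reverse, serve above (ascending): [5, 6, 7, 8, 9, 10]

Answer: 1, 5, 6, 7, 8, 9, 10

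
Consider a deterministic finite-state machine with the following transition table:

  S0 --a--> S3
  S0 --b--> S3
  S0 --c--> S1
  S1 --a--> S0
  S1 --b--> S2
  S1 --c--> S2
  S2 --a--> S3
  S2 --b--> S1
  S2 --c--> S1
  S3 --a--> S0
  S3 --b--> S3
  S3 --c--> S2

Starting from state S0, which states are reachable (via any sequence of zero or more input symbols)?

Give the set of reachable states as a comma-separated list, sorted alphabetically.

BFS from S0:
  visit S0: S0--a-->S3 (new), S0--b-->S3 (seen), S0--c-->S1 (new)
  visit S3: S3--a-->S0 (seen), S3--b-->S3 (seen), S3--c-->S2 (new)
  visit S1: S1--a-->S0 (seen), S1--b-->S2 (seen), S1--c-->S2 (seen)
  visit S2: S2--a-->S3 (seen), S2--b-->S1 (seen), S2--c-->S1 (seen)

Answer: S0, S1, S2, S3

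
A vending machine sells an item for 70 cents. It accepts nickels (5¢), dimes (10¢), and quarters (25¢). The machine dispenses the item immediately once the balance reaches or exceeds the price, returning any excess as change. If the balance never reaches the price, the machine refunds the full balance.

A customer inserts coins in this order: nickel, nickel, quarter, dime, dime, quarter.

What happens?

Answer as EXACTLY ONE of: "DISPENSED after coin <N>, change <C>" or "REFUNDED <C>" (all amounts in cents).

Price: 70¢
Coin 1 (nickel, 5¢): balance = 5¢
Coin 2 (nickel, 5¢): balance = 10¢
Coin 3 (quarter, 25¢): balance = 35¢
Coin 4 (dime, 10¢): balance = 45¢
Coin 5 (dime, 10¢): balance = 55¢
Coin 6 (quarter, 25¢): balance = 80¢
  → balance >= price → DISPENSE, change = 80 - 70 = 10¢

Answer: DISPENSED after coin 6, change 10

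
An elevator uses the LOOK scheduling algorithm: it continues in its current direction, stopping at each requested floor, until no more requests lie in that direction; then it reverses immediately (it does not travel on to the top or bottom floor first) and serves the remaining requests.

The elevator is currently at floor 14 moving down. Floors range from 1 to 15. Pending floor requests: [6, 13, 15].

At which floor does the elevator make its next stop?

Current floor: 14, direction: down
Requests above: [15]
Requests below: [6, 13]
Moving down and requests lie below → nearest below is max([6, 13]) = 13

Answer: 13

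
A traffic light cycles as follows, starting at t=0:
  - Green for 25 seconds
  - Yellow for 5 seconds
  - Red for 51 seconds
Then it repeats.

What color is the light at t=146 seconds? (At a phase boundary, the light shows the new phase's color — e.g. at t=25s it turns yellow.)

Answer: red

Derivation:
Cycle length = 25 + 5 + 51 = 81s
t = 146, phase_t = 146 mod 81 = 65
65 >= 30 → RED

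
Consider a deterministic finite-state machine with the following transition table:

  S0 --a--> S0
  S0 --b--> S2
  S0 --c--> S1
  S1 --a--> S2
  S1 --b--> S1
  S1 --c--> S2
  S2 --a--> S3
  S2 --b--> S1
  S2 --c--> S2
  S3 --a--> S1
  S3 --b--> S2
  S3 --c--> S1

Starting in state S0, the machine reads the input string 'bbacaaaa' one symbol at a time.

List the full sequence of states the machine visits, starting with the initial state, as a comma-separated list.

Answer: S0, S2, S1, S2, S2, S3, S1, S2, S3

Derivation:
Start: S0
  read 'b': S0 --b--> S2
  read 'b': S2 --b--> S1
  read 'a': S1 --a--> S2
  read 'c': S2 --c--> S2
  read 'a': S2 --a--> S3
  read 'a': S3 --a--> S1
  read 'a': S1 --a--> S2
  read 'a': S2 --a--> S3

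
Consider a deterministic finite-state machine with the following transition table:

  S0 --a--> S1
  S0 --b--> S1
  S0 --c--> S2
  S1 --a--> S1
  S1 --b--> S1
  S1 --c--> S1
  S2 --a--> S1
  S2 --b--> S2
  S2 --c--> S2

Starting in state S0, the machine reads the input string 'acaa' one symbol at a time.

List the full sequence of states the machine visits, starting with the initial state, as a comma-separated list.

Answer: S0, S1, S1, S1, S1

Derivation:
Start: S0
  read 'a': S0 --a--> S1
  read 'c': S1 --c--> S1
  read 'a': S1 --a--> S1
  read 'a': S1 --a--> S1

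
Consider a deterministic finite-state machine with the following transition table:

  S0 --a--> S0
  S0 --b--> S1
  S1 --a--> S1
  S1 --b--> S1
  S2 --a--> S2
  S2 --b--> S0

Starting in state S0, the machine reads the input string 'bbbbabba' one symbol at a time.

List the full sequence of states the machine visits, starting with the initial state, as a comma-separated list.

Answer: S0, S1, S1, S1, S1, S1, S1, S1, S1

Derivation:
Start: S0
  read 'b': S0 --b--> S1
  read 'b': S1 --b--> S1
  read 'b': S1 --b--> S1
  read 'b': S1 --b--> S1
  read 'a': S1 --a--> S1
  read 'b': S1 --b--> S1
  read 'b': S1 --b--> S1
  read 'a': S1 --a--> S1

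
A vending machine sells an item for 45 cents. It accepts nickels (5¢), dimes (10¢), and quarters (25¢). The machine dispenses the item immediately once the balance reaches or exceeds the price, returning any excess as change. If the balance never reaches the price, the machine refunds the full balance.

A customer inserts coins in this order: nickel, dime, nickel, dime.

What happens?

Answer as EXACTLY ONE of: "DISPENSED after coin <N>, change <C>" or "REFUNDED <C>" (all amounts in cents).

Answer: REFUNDED 30

Derivation:
Price: 45¢
Coin 1 (nickel, 5¢): balance = 5¢
Coin 2 (dime, 10¢): balance = 15¢
Coin 3 (nickel, 5¢): balance = 20¢
Coin 4 (dime, 10¢): balance = 30¢
All coins inserted, balance 30¢ < price 45¢ → REFUND 30¢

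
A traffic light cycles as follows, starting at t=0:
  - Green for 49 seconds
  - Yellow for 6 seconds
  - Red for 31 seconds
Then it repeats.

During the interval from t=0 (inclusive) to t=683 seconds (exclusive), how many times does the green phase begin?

Answer: 8

Derivation:
Cycle = 49+6+31 = 86s
green phase starts at t = k*86 + 0 for k=0,1,2,...
Need k*86+0 < 683 → k < 7.942
k ∈ {0, ..., 7} → 8 starts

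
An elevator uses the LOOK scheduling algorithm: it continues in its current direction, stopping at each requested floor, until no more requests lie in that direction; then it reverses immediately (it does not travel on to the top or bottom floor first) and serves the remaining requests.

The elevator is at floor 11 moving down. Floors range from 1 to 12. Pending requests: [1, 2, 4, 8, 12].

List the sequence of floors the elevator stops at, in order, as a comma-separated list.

Answer: 8, 4, 2, 1, 12

Derivation:
Current: 11, moving DOWN
Serve below first (descending): [8, 4, 2, 1]
Then reverse, serve above (ascending): [12]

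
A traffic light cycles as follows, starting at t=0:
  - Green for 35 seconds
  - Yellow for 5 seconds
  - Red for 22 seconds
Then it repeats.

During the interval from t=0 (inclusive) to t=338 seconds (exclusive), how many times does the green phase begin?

Answer: 6

Derivation:
Cycle = 35+5+22 = 62s
green phase starts at t = k*62 + 0 for k=0,1,2,...
Need k*62+0 < 338 → k < 5.452
k ∈ {0, ..., 5} → 6 starts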